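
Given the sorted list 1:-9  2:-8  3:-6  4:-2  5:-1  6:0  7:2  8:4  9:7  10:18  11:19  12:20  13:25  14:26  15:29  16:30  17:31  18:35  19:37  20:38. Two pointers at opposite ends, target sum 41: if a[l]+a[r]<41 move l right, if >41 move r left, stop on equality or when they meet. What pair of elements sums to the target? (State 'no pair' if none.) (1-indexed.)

[1,20] -9+38=29 <41 → l++
[2,20] -8+38=30 <41 → l++
[3,20] -6+38=32 <41 → l++
[4,20] -2+38=36 <41 → l++
[5,20] -1+38=37 <41 → l++
[6,20] 0+38=38 <41 → l++
[7,20] 2+38=40 <41 → l++
[8,20] 4+38=42 >41 → r--
[8,19] 4+37=41 → found

(4, 37)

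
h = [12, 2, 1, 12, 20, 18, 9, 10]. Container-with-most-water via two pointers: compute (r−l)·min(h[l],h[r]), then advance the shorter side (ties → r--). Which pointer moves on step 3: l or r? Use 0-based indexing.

l

l=0 r=7: min(12,10)*7=70 best=70 *, r--
l=0 r=6: min(12,9)*6=54 best=70, r--
l=0 r=5: min(12,18)*5=60 best=70, l++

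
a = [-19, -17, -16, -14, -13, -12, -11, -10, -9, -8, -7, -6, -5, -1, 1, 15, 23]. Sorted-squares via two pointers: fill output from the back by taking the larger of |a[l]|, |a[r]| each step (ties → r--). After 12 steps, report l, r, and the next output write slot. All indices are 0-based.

[0,16] |-19|<=|23| out[16]=529 → r--
[0,15] |-19|>|15| out[15]=361 → l++
[1,15] |-17|>|15| out[14]=289 → l++
[2,15] |-16|>|15| out[13]=256 → l++
[3,15] |-14|<=|15| out[12]=225 → r--
[3,14] |-14|>|1| out[11]=196 → l++
[4,14] |-13|>|1| out[10]=169 → l++
[5,14] |-12|>|1| out[9]=144 → l++
[6,14] |-11|>|1| out[8]=121 → l++
[7,14] |-10|>|1| out[7]=100 → l++
[8,14] |-9|>|1| out[6]=81 → l++
[9,14] |-8|>|1| out[5]=64 → l++

l=10, r=14, next write slot=4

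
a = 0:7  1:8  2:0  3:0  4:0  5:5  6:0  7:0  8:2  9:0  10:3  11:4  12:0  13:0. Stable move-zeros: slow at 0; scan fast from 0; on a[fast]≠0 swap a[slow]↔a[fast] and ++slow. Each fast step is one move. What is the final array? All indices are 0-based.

[7, 8, 5, 2, 3, 4, 0, 0, 0, 0, 0, 0, 0, 0]

(s=0,f=0) a[fast]=7≠0 swap→a[0]=7 → slow++,fast++
(s=1,f=1) a[fast]=8≠0 swap→a[1]=8 → slow++,fast++
(s=2,f=2) a[fast]=0 → fast++
(s=2,f=3) a[fast]=0 → fast++
(s=2,f=4) a[fast]=0 → fast++
(s=2,f=5) a[fast]=5≠0 swap→a[2]=5 → slow++,fast++
(s=3,f=6) a[fast]=0 → fast++
(s=3,f=7) a[fast]=0 → fast++
(s=3,f=8) a[fast]=2≠0 swap→a[3]=2 → slow++,fast++
(s=4,f=9) a[fast]=0 → fast++
(s=4,f=10) a[fast]=3≠0 swap→a[4]=3 → slow++,fast++
(s=5,f=11) a[fast]=4≠0 swap→a[5]=4 → slow++,fast++
(s=6,f=12) a[fast]=0 → fast++
(s=6,f=13) a[fast]=0 → fast++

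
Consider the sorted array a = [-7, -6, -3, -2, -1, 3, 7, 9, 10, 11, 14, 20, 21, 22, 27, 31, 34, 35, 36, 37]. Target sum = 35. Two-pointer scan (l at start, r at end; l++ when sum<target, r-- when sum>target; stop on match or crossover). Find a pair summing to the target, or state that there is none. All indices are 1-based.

l=1 r=20: -7+37=30 <35, l++
l=2 r=20: -6+37=31 <35, l++
l=3 r=20: -3+37=34 <35, l++
l=4 r=20: -2+37=35, found

(-2, 37)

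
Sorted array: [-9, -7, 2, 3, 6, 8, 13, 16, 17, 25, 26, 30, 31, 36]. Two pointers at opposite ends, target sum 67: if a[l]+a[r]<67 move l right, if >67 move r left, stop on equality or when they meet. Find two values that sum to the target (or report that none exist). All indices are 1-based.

[1,14] -9+36=27 <67 → l++
[2,14] -7+36=29 <67 → l++
[3,14] 2+36=38 <67 → l++
[4,14] 3+36=39 <67 → l++
[5,14] 6+36=42 <67 → l++
[6,14] 8+36=44 <67 → l++
[7,14] 13+36=49 <67 → l++
[8,14] 16+36=52 <67 → l++
[9,14] 17+36=53 <67 → l++
[10,14] 25+36=61 <67 → l++
[11,14] 26+36=62 <67 → l++
[12,14] 30+36=66 <67 → l++
[13,14] 31+36=67 → found

(31, 36)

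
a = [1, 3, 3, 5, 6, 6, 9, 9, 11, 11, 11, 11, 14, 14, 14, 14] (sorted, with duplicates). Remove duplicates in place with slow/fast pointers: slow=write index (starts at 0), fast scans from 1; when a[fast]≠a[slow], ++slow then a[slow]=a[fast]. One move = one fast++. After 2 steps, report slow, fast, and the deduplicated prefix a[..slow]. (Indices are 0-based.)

slow=1, fast=3, prefix=[1, 3]

(s=0,f=1) a[fast]=3≠a[slow]=1 write a[1]=3 → slow++,fast++
(s=1,f=2) a[fast]=3=a[slow] dup → fast++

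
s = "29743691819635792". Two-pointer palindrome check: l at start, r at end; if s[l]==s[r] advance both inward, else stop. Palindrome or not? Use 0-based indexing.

not a palindrome (mismatch at 3,13)

l=0 r=16: '2'=='2', l++,r--
l=1 r=15: '9'=='9', l++,r--
l=2 r=14: '7'=='7', l++,r--
l=3 r=13: '4'!='5', stop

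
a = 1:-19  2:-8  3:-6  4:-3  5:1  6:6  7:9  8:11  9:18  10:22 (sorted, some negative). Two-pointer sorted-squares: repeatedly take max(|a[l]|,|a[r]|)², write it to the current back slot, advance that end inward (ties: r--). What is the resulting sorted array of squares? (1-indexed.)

[1,10] |-19|<=|22| out[10]=484 → r--
[1,9] |-19|>|18| out[9]=361 → l++
[2,9] |-8|<=|18| out[8]=324 → r--
[2,8] |-8|<=|11| out[7]=121 → r--
[2,7] |-8|<=|9| out[6]=81 → r--
[2,6] |-8|>|6| out[5]=64 → l++
[3,6] |-6|<=|6| out[4]=36 → r--
[3,5] |-6|>|1| out[3]=36 → l++
[4,5] |-3|>|1| out[2]=9 → l++
[5,5] |1|<=|1| out[1]=1 → r--

[1, 9, 36, 36, 64, 81, 121, 324, 361, 484]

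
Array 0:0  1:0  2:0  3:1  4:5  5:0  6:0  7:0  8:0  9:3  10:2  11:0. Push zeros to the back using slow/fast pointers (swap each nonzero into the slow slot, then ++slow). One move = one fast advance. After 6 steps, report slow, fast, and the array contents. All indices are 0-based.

(s=0,f=0) a[fast]=0 → fast++
(s=0,f=1) a[fast]=0 → fast++
(s=0,f=2) a[fast]=0 → fast++
(s=0,f=3) a[fast]=1≠0 swap→a[0]=1 → slow++,fast++
(s=1,f=4) a[fast]=5≠0 swap→a[1]=5 → slow++,fast++
(s=2,f=5) a[fast]=0 → fast++

slow=2, fast=6, a=[1, 5, 0, 0, 0, 0, 0, 0, 0, 3, 2, 0]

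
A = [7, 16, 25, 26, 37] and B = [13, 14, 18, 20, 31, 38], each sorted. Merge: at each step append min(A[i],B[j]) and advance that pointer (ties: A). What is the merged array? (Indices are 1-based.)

[7, 13, 14, 16, 18, 20, 25, 26, 31, 37, 38]

i=1 j=1: A[i]=7<=B[j]=13 take 7, i++
i=2 j=1: A[i]=16>B[j]=13 take 13, j++
i=2 j=2: A[i]=16>B[j]=14 take 14, j++
i=2 j=3: A[i]=16<=B[j]=18 take 16, i++
i=3 j=3: A[i]=25>B[j]=18 take 18, j++
i=3 j=4: A[i]=25>B[j]=20 take 20, j++
i=3 j=5: A[i]=25<=B[j]=31 take 25, i++
i=4 j=5: A[i]=26<=B[j]=31 take 26, i++
i=5 j=5: A[i]=37>B[j]=31 take 31, j++
i=5 j=6: A[i]=37<=B[j]=38 take 37, i++
i=6 j=6: A done, take B[j]=38, j++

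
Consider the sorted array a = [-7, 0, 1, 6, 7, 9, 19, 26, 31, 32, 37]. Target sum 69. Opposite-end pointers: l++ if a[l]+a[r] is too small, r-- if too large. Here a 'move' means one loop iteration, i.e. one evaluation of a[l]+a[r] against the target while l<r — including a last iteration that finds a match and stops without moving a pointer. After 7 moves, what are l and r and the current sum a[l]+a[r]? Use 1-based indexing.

l=8, r=11, sum=63

l=1 r=11: -7+37=30 <69, l++
l=2 r=11: 0+37=37 <69, l++
l=3 r=11: 1+37=38 <69, l++
l=4 r=11: 6+37=43 <69, l++
l=5 r=11: 7+37=44 <69, l++
l=6 r=11: 9+37=46 <69, l++
l=7 r=11: 19+37=56 <69, l++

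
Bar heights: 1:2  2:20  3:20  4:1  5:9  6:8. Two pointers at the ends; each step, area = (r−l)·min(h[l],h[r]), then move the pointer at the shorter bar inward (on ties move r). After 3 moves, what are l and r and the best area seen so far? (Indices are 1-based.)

[1,6] min(2,8)*5=10 best=10 * → l++
[2,6] min(20,8)*4=32 best=32 * → r--
[2,5] min(20,9)*3=27 best=32 → r--

l=2, r=4, best area=32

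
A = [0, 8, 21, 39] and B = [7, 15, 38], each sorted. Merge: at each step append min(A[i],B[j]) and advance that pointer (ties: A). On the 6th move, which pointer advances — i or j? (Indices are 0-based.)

[i=0,j=0] A[i]=0<=B[j]=7 take 0 → i++
[i=1,j=0] A[i]=8>B[j]=7 take 7 → j++
[i=1,j=1] A[i]=8<=B[j]=15 take 8 → i++
[i=2,j=1] A[i]=21>B[j]=15 take 15 → j++
[i=2,j=2] A[i]=21<=B[j]=38 take 21 → i++
[i=3,j=2] A[i]=39>B[j]=38 take 38 → j++

j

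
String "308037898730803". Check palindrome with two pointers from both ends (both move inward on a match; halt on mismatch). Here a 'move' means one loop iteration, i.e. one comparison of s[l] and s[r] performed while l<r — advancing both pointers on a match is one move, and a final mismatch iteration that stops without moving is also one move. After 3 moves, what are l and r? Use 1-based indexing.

l=4, r=12

[1,15] '3'=='3' → l++,r--
[2,14] '0'=='0' → l++,r--
[3,13] '8'=='8' → l++,r--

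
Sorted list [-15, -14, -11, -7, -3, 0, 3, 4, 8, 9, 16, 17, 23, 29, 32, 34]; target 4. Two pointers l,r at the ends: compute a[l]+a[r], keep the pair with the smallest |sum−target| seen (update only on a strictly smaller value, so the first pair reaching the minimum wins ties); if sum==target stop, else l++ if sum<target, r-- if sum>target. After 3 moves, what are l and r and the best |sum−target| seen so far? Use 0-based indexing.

l=0 r=15: -15+34=19 d=15 *, r--
l=0 r=14: -15+32=17 d=13 *, r--
l=0 r=13: -15+29=14 d=10 *, r--

l=0, r=12, best |Δ|=10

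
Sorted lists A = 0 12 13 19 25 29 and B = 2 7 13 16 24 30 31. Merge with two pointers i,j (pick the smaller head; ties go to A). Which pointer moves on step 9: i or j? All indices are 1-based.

i=1 j=1: A[i]=0<=B[j]=2 take 0, i++
i=2 j=1: A[i]=12>B[j]=2 take 2, j++
i=2 j=2: A[i]=12>B[j]=7 take 7, j++
i=2 j=3: A[i]=12<=B[j]=13 take 12, i++
i=3 j=3: A[i]=13<=B[j]=13 take 13, i++
i=4 j=3: A[i]=19>B[j]=13 take 13, j++
i=4 j=4: A[i]=19>B[j]=16 take 16, j++
i=4 j=5: A[i]=19<=B[j]=24 take 19, i++
i=5 j=5: A[i]=25>B[j]=24 take 24, j++

j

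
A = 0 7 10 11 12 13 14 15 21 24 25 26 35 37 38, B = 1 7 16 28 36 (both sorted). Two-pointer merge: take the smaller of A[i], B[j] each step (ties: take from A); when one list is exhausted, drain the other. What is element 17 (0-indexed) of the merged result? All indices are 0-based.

merged[17] = 36

[i=0,j=0] A[i]=0<=B[j]=1 take 0 → i++
[i=1,j=0] A[i]=7>B[j]=1 take 1 → j++
[i=1,j=1] A[i]=7<=B[j]=7 take 7 → i++
[i=2,j=1] A[i]=10>B[j]=7 take 7 → j++
[i=2,j=2] A[i]=10<=B[j]=16 take 10 → i++
[i=3,j=2] A[i]=11<=B[j]=16 take 11 → i++
[i=4,j=2] A[i]=12<=B[j]=16 take 12 → i++
[i=5,j=2] A[i]=13<=B[j]=16 take 13 → i++
[i=6,j=2] A[i]=14<=B[j]=16 take 14 → i++
[i=7,j=2] A[i]=15<=B[j]=16 take 15 → i++
[i=8,j=2] A[i]=21>B[j]=16 take 16 → j++
[i=8,j=3] A[i]=21<=B[j]=28 take 21 → i++
[i=9,j=3] A[i]=24<=B[j]=28 take 24 → i++
[i=10,j=3] A[i]=25<=B[j]=28 take 25 → i++
[i=11,j=3] A[i]=26<=B[j]=28 take 26 → i++
[i=12,j=3] A[i]=35>B[j]=28 take 28 → j++
[i=12,j=4] A[i]=35<=B[j]=36 take 35 → i++
[i=13,j=4] A[i]=37>B[j]=36 take 36 → j++
[i=13,j=5] B done, take A[i]=37 → i++
[i=14,j=5] B done, take A[i]=38 → i++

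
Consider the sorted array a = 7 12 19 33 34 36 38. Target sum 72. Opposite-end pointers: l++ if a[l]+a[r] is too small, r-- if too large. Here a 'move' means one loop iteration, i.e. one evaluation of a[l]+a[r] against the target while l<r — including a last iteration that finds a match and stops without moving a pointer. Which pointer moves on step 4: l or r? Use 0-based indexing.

l

l=0 r=6: 7+38=45 <72, l++
l=1 r=6: 12+38=50 <72, l++
l=2 r=6: 19+38=57 <72, l++
l=3 r=6: 33+38=71 <72, l++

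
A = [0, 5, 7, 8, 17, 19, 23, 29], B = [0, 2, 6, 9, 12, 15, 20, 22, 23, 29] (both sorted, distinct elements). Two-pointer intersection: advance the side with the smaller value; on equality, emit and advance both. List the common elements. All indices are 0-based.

intersection = [0, 23, 29]

i=0 j=0: 0==0 emit, i++,j++
i=1 j=1: 5>2, j++
i=1 j=2: 5<6, i++
i=2 j=2: 7>6, j++
i=2 j=3: 7<9, i++
i=3 j=3: 8<9, i++
i=4 j=3: 17>9, j++
i=4 j=4: 17>12, j++
i=4 j=5: 17>15, j++
i=4 j=6: 17<20, i++
i=5 j=6: 19<20, i++
i=6 j=6: 23>20, j++
i=6 j=7: 23>22, j++
i=6 j=8: 23==23 emit, i++,j++
i=7 j=9: 29==29 emit, i++,j++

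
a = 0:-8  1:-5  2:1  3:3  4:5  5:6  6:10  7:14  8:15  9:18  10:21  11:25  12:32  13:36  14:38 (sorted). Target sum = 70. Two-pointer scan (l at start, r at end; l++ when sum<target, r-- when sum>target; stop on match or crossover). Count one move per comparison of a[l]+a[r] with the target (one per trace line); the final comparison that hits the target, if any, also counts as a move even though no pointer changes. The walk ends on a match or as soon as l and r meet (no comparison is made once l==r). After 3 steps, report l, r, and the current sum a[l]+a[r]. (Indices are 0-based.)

l=3, r=14, sum=41

[0,14] -8+38=30 <70 → l++
[1,14] -5+38=33 <70 → l++
[2,14] 1+38=39 <70 → l++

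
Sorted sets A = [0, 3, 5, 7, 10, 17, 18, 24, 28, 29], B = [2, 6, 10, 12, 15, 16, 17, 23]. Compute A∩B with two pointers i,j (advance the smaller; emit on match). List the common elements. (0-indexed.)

intersection = [10, 17]

i=0 j=0: 0<2, i++
i=1 j=0: 3>2, j++
i=1 j=1: 3<6, i++
i=2 j=1: 5<6, i++
i=3 j=1: 7>6, j++
i=3 j=2: 7<10, i++
i=4 j=2: 10==10 emit, i++,j++
i=5 j=3: 17>12, j++
i=5 j=4: 17>15, j++
i=5 j=5: 17>16, j++
i=5 j=6: 17==17 emit, i++,j++
i=6 j=7: 18<23, i++
i=7 j=7: 24>23, j++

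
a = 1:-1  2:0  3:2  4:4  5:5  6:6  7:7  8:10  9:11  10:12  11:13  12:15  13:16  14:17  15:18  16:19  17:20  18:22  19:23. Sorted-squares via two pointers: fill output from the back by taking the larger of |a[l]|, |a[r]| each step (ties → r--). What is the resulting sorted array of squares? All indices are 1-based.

[0, 1, 4, 16, 25, 36, 49, 100, 121, 144, 169, 225, 256, 289, 324, 361, 400, 484, 529]

[1,19] |-1|<=|23| out[19]=529 → r--
[1,18] |-1|<=|22| out[18]=484 → r--
[1,17] |-1|<=|20| out[17]=400 → r--
[1,16] |-1|<=|19| out[16]=361 → r--
[1,15] |-1|<=|18| out[15]=324 → r--
[1,14] |-1|<=|17| out[14]=289 → r--
[1,13] |-1|<=|16| out[13]=256 → r--
[1,12] |-1|<=|15| out[12]=225 → r--
[1,11] |-1|<=|13| out[11]=169 → r--
[1,10] |-1|<=|12| out[10]=144 → r--
[1,9] |-1|<=|11| out[9]=121 → r--
[1,8] |-1|<=|10| out[8]=100 → r--
[1,7] |-1|<=|7| out[7]=49 → r--
[1,6] |-1|<=|6| out[6]=36 → r--
[1,5] |-1|<=|5| out[5]=25 → r--
[1,4] |-1|<=|4| out[4]=16 → r--
[1,3] |-1|<=|2| out[3]=4 → r--
[1,2] |-1|>|0| out[2]=1 → l++
[2,2] |0|<=|0| out[1]=0 → r--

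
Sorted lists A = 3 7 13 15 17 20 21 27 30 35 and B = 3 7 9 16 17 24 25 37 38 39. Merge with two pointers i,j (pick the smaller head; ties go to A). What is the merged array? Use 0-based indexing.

[i=0,j=0] A[i]=3<=B[j]=3 take 3 → i++
[i=1,j=0] A[i]=7>B[j]=3 take 3 → j++
[i=1,j=1] A[i]=7<=B[j]=7 take 7 → i++
[i=2,j=1] A[i]=13>B[j]=7 take 7 → j++
[i=2,j=2] A[i]=13>B[j]=9 take 9 → j++
[i=2,j=3] A[i]=13<=B[j]=16 take 13 → i++
[i=3,j=3] A[i]=15<=B[j]=16 take 15 → i++
[i=4,j=3] A[i]=17>B[j]=16 take 16 → j++
[i=4,j=4] A[i]=17<=B[j]=17 take 17 → i++
[i=5,j=4] A[i]=20>B[j]=17 take 17 → j++
[i=5,j=5] A[i]=20<=B[j]=24 take 20 → i++
[i=6,j=5] A[i]=21<=B[j]=24 take 21 → i++
[i=7,j=5] A[i]=27>B[j]=24 take 24 → j++
[i=7,j=6] A[i]=27>B[j]=25 take 25 → j++
[i=7,j=7] A[i]=27<=B[j]=37 take 27 → i++
[i=8,j=7] A[i]=30<=B[j]=37 take 30 → i++
[i=9,j=7] A[i]=35<=B[j]=37 take 35 → i++
[i=10,j=7] A done, take B[j]=37 → j++
[i=10,j=8] A done, take B[j]=38 → j++
[i=10,j=9] A done, take B[j]=39 → j++

[3, 3, 7, 7, 9, 13, 15, 16, 17, 17, 20, 21, 24, 25, 27, 30, 35, 37, 38, 39]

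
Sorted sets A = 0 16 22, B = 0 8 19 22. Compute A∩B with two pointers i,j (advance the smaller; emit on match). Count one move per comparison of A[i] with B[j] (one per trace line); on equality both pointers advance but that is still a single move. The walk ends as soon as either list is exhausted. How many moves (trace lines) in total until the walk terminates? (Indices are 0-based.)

i=0 j=0: 0==0 emit, i++,j++
i=1 j=1: 16>8, j++
i=1 j=2: 16<19, i++
i=2 j=2: 22>19, j++
i=2 j=3: 22==22 emit, i++,j++

5 moves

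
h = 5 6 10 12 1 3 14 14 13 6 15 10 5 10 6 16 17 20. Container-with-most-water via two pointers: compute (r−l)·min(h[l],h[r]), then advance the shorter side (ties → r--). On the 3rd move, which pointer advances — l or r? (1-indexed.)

l

[1,18] min(5,20)*17=85 best=85 * → l++
[2,18] min(6,20)*16=96 best=96 * → l++
[3,18] min(10,20)*15=150 best=150 * → l++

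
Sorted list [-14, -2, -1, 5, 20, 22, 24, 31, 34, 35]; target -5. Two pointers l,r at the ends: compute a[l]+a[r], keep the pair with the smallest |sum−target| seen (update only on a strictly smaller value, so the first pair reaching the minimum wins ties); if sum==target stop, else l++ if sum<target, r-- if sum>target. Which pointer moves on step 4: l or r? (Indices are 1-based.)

l=1 r=10: -14+35=21 d=26 *, r--
l=1 r=9: -14+34=20 d=25 *, r--
l=1 r=8: -14+31=17 d=22 *, r--
l=1 r=7: -14+24=10 d=15 *, r--

r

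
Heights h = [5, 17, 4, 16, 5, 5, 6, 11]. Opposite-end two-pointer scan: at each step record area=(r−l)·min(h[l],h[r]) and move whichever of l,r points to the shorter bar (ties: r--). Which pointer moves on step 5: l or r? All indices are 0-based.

l=0 r=7: min(5,11)*7=35 best=35 *, l++
l=1 r=7: min(17,11)*6=66 best=66 *, r--
l=1 r=6: min(17,6)*5=30 best=66, r--
l=1 r=5: min(17,5)*4=20 best=66, r--
l=1 r=4: min(17,5)*3=15 best=66, r--

r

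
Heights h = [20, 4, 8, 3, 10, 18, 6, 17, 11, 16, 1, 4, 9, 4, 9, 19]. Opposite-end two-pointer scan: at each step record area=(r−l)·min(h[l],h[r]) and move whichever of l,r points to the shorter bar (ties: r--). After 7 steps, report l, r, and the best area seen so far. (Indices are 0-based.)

l=0, r=8, best area=285

l=0 r=15: min(20,19)*15=285 best=285 *, r--
l=0 r=14: min(20,9)*14=126 best=285, r--
l=0 r=13: min(20,4)*13=52 best=285, r--
l=0 r=12: min(20,9)*12=108 best=285, r--
l=0 r=11: min(20,4)*11=44 best=285, r--
l=0 r=10: min(20,1)*10=10 best=285, r--
l=0 r=9: min(20,16)*9=144 best=285, r--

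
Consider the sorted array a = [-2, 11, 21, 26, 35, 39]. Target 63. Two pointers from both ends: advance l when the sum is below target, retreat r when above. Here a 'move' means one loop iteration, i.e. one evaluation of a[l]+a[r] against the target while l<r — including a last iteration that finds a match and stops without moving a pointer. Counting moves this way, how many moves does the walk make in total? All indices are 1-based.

5 moves

l=1 r=6: -2+39=37 <63, l++
l=2 r=6: 11+39=50 <63, l++
l=3 r=6: 21+39=60 <63, l++
l=4 r=6: 26+39=65 >63, r--
l=4 r=5: 26+35=61 <63, l++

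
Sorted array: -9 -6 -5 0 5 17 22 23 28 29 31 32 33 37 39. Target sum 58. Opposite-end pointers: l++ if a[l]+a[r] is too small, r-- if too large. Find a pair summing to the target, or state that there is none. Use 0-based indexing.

l=0 r=14: -9+39=30 <58, l++
l=1 r=14: -6+39=33 <58, l++
l=2 r=14: -5+39=34 <58, l++
l=3 r=14: 0+39=39 <58, l++
l=4 r=14: 5+39=44 <58, l++
l=5 r=14: 17+39=56 <58, l++
l=6 r=14: 22+39=61 >58, r--
l=6 r=13: 22+37=59 >58, r--
l=6 r=12: 22+33=55 <58, l++
l=7 r=12: 23+33=56 <58, l++
l=8 r=12: 28+33=61 >58, r--
l=8 r=11: 28+32=60 >58, r--
l=8 r=10: 28+31=59 >58, r--
l=8 r=9: 28+29=57 <58, l++

no pair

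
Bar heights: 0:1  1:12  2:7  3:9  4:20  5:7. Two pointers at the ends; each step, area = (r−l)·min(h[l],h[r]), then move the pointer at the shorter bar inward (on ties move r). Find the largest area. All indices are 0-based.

[0,5] min(1,7)*5=5 best=5 * → l++
[1,5] min(12,7)*4=28 best=28 * → r--
[1,4] min(12,20)*3=36 best=36 * → l++
[2,4] min(7,20)*2=14 best=36 → l++
[3,4] min(9,20)*1=9 best=36 → l++

max area = 36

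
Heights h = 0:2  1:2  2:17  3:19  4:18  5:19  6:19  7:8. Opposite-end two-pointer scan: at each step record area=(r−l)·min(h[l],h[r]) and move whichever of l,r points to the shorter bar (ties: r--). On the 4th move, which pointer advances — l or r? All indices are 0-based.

[0,7] min(2,8)*7=14 best=14 * → l++
[1,7] min(2,8)*6=12 best=14 → l++
[2,7] min(17,8)*5=40 best=40 * → r--
[2,6] min(17,19)*4=68 best=68 * → l++

l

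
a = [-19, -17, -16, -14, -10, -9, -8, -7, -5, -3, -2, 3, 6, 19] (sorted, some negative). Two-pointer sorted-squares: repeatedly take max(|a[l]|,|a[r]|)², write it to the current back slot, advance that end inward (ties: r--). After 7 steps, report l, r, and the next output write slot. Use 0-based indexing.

[0,13] |-19|<=|19| out[13]=361 → r--
[0,12] |-19|>|6| out[12]=361 → l++
[1,12] |-17|>|6| out[11]=289 → l++
[2,12] |-16|>|6| out[10]=256 → l++
[3,12] |-14|>|6| out[9]=196 → l++
[4,12] |-10|>|6| out[8]=100 → l++
[5,12] |-9|>|6| out[7]=81 → l++

l=6, r=12, next write slot=6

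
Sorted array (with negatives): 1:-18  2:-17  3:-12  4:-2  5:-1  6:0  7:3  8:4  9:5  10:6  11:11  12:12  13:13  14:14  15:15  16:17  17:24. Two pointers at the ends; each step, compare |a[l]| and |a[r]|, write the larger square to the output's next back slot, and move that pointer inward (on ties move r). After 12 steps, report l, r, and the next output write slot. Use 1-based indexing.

l=1 r=17: |-18|<=|24| out[17]=576, r--
l=1 r=16: |-18|>|17| out[16]=324, l++
l=2 r=16: |-17|<=|17| out[15]=289, r--
l=2 r=15: |-17|>|15| out[14]=289, l++
l=3 r=15: |-12|<=|15| out[13]=225, r--
l=3 r=14: |-12|<=|14| out[12]=196, r--
l=3 r=13: |-12|<=|13| out[11]=169, r--
l=3 r=12: |-12|<=|12| out[10]=144, r--
l=3 r=11: |-12|>|11| out[9]=144, l++
l=4 r=11: |-2|<=|11| out[8]=121, r--
l=4 r=10: |-2|<=|6| out[7]=36, r--
l=4 r=9: |-2|<=|5| out[6]=25, r--

l=4, r=8, next write slot=5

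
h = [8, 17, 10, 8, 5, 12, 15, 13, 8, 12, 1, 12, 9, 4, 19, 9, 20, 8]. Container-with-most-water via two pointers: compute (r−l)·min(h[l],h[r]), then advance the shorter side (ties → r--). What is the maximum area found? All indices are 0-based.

max area = 255

l=0 r=17: min(8,8)*17=136 best=136 *, r--
l=0 r=16: min(8,20)*16=128 best=136, l++
l=1 r=16: min(17,20)*15=255 best=255 *, l++
l=2 r=16: min(10,20)*14=140 best=255, l++
l=3 r=16: min(8,20)*13=104 best=255, l++
l=4 r=16: min(5,20)*12=60 best=255, l++
l=5 r=16: min(12,20)*11=132 best=255, l++
l=6 r=16: min(15,20)*10=150 best=255, l++
l=7 r=16: min(13,20)*9=117 best=255, l++
l=8 r=16: min(8,20)*8=64 best=255, l++
l=9 r=16: min(12,20)*7=84 best=255, l++
l=10 r=16: min(1,20)*6=6 best=255, l++
l=11 r=16: min(12,20)*5=60 best=255, l++
l=12 r=16: min(9,20)*4=36 best=255, l++
l=13 r=16: min(4,20)*3=12 best=255, l++
l=14 r=16: min(19,20)*2=38 best=255, l++
l=15 r=16: min(9,20)*1=9 best=255, l++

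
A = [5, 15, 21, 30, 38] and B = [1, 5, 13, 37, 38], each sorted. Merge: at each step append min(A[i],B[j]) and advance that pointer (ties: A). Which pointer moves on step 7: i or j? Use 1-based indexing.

i

i=1 j=1: A[i]=5>B[j]=1 take 1, j++
i=1 j=2: A[i]=5<=B[j]=5 take 5, i++
i=2 j=2: A[i]=15>B[j]=5 take 5, j++
i=2 j=3: A[i]=15>B[j]=13 take 13, j++
i=2 j=4: A[i]=15<=B[j]=37 take 15, i++
i=3 j=4: A[i]=21<=B[j]=37 take 21, i++
i=4 j=4: A[i]=30<=B[j]=37 take 30, i++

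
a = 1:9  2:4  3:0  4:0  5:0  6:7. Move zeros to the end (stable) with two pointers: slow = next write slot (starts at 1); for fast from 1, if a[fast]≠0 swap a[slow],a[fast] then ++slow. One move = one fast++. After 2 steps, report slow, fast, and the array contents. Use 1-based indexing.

slow=3, fast=3, a=[9, 4, 0, 0, 0, 7]

(s=1,f=1) a[fast]=9≠0 swap→a[1]=9 → slow++,fast++
(s=2,f=2) a[fast]=4≠0 swap→a[2]=4 → slow++,fast++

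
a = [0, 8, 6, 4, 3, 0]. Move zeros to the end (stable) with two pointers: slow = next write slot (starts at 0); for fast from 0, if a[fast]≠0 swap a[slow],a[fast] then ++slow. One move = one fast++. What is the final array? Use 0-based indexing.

[8, 6, 4, 3, 0, 0]

slow=0 fast=0: a[fast]=0, fast++
slow=0 fast=1: a[fast]=8≠0 swap→a[0]=8, slow++,fast++
slow=1 fast=2: a[fast]=6≠0 swap→a[1]=6, slow++,fast++
slow=2 fast=3: a[fast]=4≠0 swap→a[2]=4, slow++,fast++
slow=3 fast=4: a[fast]=3≠0 swap→a[3]=3, slow++,fast++
slow=4 fast=5: a[fast]=0, fast++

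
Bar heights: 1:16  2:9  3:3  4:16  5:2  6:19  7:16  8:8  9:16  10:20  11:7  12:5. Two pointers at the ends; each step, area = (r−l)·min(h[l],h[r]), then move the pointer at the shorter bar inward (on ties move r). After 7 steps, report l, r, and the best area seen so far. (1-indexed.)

l=1 r=12: min(16,5)*11=55 best=55 *, r--
l=1 r=11: min(16,7)*10=70 best=70 *, r--
l=1 r=10: min(16,20)*9=144 best=144 *, l++
l=2 r=10: min(9,20)*8=72 best=144, l++
l=3 r=10: min(3,20)*7=21 best=144, l++
l=4 r=10: min(16,20)*6=96 best=144, l++
l=5 r=10: min(2,20)*5=10 best=144, l++

l=6, r=10, best area=144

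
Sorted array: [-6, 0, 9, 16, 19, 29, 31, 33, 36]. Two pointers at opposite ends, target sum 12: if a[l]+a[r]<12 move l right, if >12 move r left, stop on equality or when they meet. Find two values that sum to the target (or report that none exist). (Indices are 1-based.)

no pair

l=1 r=9: -6+36=30 >12, r--
l=1 r=8: -6+33=27 >12, r--
l=1 r=7: -6+31=25 >12, r--
l=1 r=6: -6+29=23 >12, r--
l=1 r=5: -6+19=13 >12, r--
l=1 r=4: -6+16=10 <12, l++
l=2 r=4: 0+16=16 >12, r--
l=2 r=3: 0+9=9 <12, l++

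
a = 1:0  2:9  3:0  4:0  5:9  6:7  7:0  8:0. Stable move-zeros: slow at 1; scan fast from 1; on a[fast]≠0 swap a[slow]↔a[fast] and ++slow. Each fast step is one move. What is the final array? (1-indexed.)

[9, 9, 7, 0, 0, 0, 0, 0]

slow=1 fast=1: a[fast]=0, fast++
slow=1 fast=2: a[fast]=9≠0 swap→a[1]=9, slow++,fast++
slow=2 fast=3: a[fast]=0, fast++
slow=2 fast=4: a[fast]=0, fast++
slow=2 fast=5: a[fast]=9≠0 swap→a[2]=9, slow++,fast++
slow=3 fast=6: a[fast]=7≠0 swap→a[3]=7, slow++,fast++
slow=4 fast=7: a[fast]=0, fast++
slow=4 fast=8: a[fast]=0, fast++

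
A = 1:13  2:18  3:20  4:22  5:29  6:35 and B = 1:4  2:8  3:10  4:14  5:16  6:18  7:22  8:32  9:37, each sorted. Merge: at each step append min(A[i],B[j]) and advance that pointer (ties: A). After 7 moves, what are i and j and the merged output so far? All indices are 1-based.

i=1 j=1: A[i]=13>B[j]=4 take 4, j++
i=1 j=2: A[i]=13>B[j]=8 take 8, j++
i=1 j=3: A[i]=13>B[j]=10 take 10, j++
i=1 j=4: A[i]=13<=B[j]=14 take 13, i++
i=2 j=4: A[i]=18>B[j]=14 take 14, j++
i=2 j=5: A[i]=18>B[j]=16 take 16, j++
i=2 j=6: A[i]=18<=B[j]=18 take 18, i++

i=3, j=6, merged so far=[4, 8, 10, 13, 14, 16, 18]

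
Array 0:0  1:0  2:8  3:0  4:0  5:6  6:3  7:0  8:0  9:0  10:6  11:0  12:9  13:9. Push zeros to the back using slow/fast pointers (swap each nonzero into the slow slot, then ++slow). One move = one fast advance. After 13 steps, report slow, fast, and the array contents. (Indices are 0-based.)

slow=0 fast=0: a[fast]=0, fast++
slow=0 fast=1: a[fast]=0, fast++
slow=0 fast=2: a[fast]=8≠0 swap→a[0]=8, slow++,fast++
slow=1 fast=3: a[fast]=0, fast++
slow=1 fast=4: a[fast]=0, fast++
slow=1 fast=5: a[fast]=6≠0 swap→a[1]=6, slow++,fast++
slow=2 fast=6: a[fast]=3≠0 swap→a[2]=3, slow++,fast++
slow=3 fast=7: a[fast]=0, fast++
slow=3 fast=8: a[fast]=0, fast++
slow=3 fast=9: a[fast]=0, fast++
slow=3 fast=10: a[fast]=6≠0 swap→a[3]=6, slow++,fast++
slow=4 fast=11: a[fast]=0, fast++
slow=4 fast=12: a[fast]=9≠0 swap→a[4]=9, slow++,fast++

slow=5, fast=13, a=[8, 6, 3, 6, 9, 0, 0, 0, 0, 0, 0, 0, 0, 9]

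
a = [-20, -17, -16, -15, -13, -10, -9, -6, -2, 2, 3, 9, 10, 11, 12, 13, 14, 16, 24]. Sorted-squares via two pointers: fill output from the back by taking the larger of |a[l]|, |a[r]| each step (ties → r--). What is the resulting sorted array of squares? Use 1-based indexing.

[1,19] |-20|<=|24| out[19]=576 → r--
[1,18] |-20|>|16| out[18]=400 → l++
[2,18] |-17|>|16| out[17]=289 → l++
[3,18] |-16|<=|16| out[16]=256 → r--
[3,17] |-16|>|14| out[15]=256 → l++
[4,17] |-15|>|14| out[14]=225 → l++
[5,17] |-13|<=|14| out[13]=196 → r--
[5,16] |-13|<=|13| out[12]=169 → r--
[5,15] |-13|>|12| out[11]=169 → l++
[6,15] |-10|<=|12| out[10]=144 → r--
[6,14] |-10|<=|11| out[9]=121 → r--
[6,13] |-10|<=|10| out[8]=100 → r--
[6,12] |-10|>|9| out[7]=100 → l++
[7,12] |-9|<=|9| out[6]=81 → r--
[7,11] |-9|>|3| out[5]=81 → l++
[8,11] |-6|>|3| out[4]=36 → l++
[9,11] |-2|<=|3| out[3]=9 → r--
[9,10] |-2|<=|2| out[2]=4 → r--
[9,9] |-2|<=|-2| out[1]=4 → r--

[4, 4, 9, 36, 81, 81, 100, 100, 121, 144, 169, 169, 196, 225, 256, 256, 289, 400, 576]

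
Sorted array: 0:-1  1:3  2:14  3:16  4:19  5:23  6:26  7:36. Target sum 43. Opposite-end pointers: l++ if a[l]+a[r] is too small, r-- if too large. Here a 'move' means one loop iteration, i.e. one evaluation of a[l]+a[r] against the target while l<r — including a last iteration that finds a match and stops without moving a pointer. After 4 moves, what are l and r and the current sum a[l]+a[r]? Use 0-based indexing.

l=0 r=7: -1+36=35 <43, l++
l=1 r=7: 3+36=39 <43, l++
l=2 r=7: 14+36=50 >43, r--
l=2 r=6: 14+26=40 <43, l++

l=3, r=6, sum=42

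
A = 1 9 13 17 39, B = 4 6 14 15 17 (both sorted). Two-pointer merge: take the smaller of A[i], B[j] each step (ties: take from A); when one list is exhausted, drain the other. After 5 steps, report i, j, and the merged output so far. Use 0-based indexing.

i=3, j=2, merged so far=[1, 4, 6, 9, 13]

i=0 j=0: A[i]=1<=B[j]=4 take 1, i++
i=1 j=0: A[i]=9>B[j]=4 take 4, j++
i=1 j=1: A[i]=9>B[j]=6 take 6, j++
i=1 j=2: A[i]=9<=B[j]=14 take 9, i++
i=2 j=2: A[i]=13<=B[j]=14 take 13, i++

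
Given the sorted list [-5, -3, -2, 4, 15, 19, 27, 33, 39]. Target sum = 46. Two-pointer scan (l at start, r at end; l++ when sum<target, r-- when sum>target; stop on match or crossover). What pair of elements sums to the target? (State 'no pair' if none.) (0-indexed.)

l=0 r=8: -5+39=34 <46, l++
l=1 r=8: -3+39=36 <46, l++
l=2 r=8: -2+39=37 <46, l++
l=3 r=8: 4+39=43 <46, l++
l=4 r=8: 15+39=54 >46, r--
l=4 r=7: 15+33=48 >46, r--
l=4 r=6: 15+27=42 <46, l++
l=5 r=6: 19+27=46, found

(19, 27)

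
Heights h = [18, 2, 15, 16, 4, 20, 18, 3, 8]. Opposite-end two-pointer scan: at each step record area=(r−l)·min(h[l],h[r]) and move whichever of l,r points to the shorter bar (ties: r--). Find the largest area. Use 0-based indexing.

l=0 r=8: min(18,8)*8=64 best=64 *, r--
l=0 r=7: min(18,3)*7=21 best=64, r--
l=0 r=6: min(18,18)*6=108 best=108 *, r--
l=0 r=5: min(18,20)*5=90 best=108, l++
l=1 r=5: min(2,20)*4=8 best=108, l++
l=2 r=5: min(15,20)*3=45 best=108, l++
l=3 r=5: min(16,20)*2=32 best=108, l++
l=4 r=5: min(4,20)*1=4 best=108, l++

max area = 108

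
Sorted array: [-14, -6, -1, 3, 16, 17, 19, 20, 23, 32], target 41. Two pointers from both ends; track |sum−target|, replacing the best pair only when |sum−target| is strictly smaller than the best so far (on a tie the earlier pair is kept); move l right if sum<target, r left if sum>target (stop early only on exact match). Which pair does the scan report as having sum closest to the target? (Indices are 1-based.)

l=1 r=10: -14+32=18 d=23 *, l++
l=2 r=10: -6+32=26 d=15 *, l++
l=3 r=10: -1+32=31 d=10 *, l++
l=4 r=10: 3+32=35 d=6 *, l++
l=5 r=10: 16+32=48 d=7, r--
l=5 r=9: 16+23=39 d=2 *, l++
l=6 r=9: 17+23=40 d=1 *, l++
l=7 r=9: 19+23=42 d=1, r--
l=7 r=8: 19+20=39 d=2, l++

pair (17, 23) with sum 40 (|Δ|=1)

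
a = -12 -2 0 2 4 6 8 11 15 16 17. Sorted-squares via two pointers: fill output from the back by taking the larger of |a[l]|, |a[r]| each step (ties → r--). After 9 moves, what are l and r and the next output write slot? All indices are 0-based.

[0,10] |-12|<=|17| out[10]=289 → r--
[0,9] |-12|<=|16| out[9]=256 → r--
[0,8] |-12|<=|15| out[8]=225 → r--
[0,7] |-12|>|11| out[7]=144 → l++
[1,7] |-2|<=|11| out[6]=121 → r--
[1,6] |-2|<=|8| out[5]=64 → r--
[1,5] |-2|<=|6| out[4]=36 → r--
[1,4] |-2|<=|4| out[3]=16 → r--
[1,3] |-2|<=|2| out[2]=4 → r--

l=1, r=2, next write slot=1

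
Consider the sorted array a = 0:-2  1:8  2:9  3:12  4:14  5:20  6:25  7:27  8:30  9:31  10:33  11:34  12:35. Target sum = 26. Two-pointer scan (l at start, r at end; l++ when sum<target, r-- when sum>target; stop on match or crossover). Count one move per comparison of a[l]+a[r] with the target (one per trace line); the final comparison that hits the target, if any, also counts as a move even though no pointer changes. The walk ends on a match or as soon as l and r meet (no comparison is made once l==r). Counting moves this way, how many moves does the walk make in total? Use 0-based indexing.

[0,12] -2+35=33 >26 → r--
[0,11] -2+34=32 >26 → r--
[0,10] -2+33=31 >26 → r--
[0,9] -2+31=29 >26 → r--
[0,8] -2+30=28 >26 → r--
[0,7] -2+27=25 <26 → l++
[1,7] 8+27=35 >26 → r--
[1,6] 8+25=33 >26 → r--
[1,5] 8+20=28 >26 → r--
[1,4] 8+14=22 <26 → l++
[2,4] 9+14=23 <26 → l++
[3,4] 12+14=26 → found

12 moves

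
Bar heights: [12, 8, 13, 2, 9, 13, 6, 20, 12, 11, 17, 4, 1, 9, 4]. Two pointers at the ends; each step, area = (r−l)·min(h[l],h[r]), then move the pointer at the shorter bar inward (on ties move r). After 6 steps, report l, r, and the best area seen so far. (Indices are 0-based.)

[0,14] min(12,4)*14=56 best=56 * → r--
[0,13] min(12,9)*13=117 best=117 * → r--
[0,12] min(12,1)*12=12 best=117 → r--
[0,11] min(12,4)*11=44 best=117 → r--
[0,10] min(12,17)*10=120 best=120 * → l++
[1,10] min(8,17)*9=72 best=120 → l++

l=2, r=10, best area=120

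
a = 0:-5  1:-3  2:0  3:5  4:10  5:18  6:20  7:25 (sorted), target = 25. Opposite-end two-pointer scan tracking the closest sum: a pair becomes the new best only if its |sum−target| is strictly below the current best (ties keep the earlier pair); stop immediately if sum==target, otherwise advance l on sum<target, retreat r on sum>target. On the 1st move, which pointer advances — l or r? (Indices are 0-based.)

l=0 r=7: -5+25=20 d=5 *, l++

l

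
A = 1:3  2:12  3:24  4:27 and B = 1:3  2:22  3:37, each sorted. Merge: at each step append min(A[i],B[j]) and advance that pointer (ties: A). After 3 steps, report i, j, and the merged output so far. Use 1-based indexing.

[i=1,j=1] A[i]=3<=B[j]=3 take 3 → i++
[i=2,j=1] A[i]=12>B[j]=3 take 3 → j++
[i=2,j=2] A[i]=12<=B[j]=22 take 12 → i++

i=3, j=2, merged so far=[3, 3, 12]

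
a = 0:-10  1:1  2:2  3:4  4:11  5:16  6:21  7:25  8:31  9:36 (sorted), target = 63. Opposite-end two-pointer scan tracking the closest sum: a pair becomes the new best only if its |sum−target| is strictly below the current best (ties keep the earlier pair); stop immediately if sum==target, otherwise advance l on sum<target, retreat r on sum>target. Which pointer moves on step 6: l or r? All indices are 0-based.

[0,9] -10+36=26 d=37 * → l++
[1,9] 1+36=37 d=26 * → l++
[2,9] 2+36=38 d=25 * → l++
[3,9] 4+36=40 d=23 * → l++
[4,9] 11+36=47 d=16 * → l++
[5,9] 16+36=52 d=11 * → l++

l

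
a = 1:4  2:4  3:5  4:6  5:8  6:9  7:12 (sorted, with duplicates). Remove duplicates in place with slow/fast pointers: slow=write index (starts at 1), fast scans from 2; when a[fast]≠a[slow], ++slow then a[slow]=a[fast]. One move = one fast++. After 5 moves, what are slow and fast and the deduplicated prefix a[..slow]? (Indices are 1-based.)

slow=1 fast=2: a[fast]=4=a[slow] dup, fast++
slow=1 fast=3: a[fast]=5≠a[slow]=4 write a[2]=5, slow++,fast++
slow=2 fast=4: a[fast]=6≠a[slow]=5 write a[3]=6, slow++,fast++
slow=3 fast=5: a[fast]=8≠a[slow]=6 write a[4]=8, slow++,fast++
slow=4 fast=6: a[fast]=9≠a[slow]=8 write a[5]=9, slow++,fast++

slow=5, fast=7, prefix=[4, 5, 6, 8, 9]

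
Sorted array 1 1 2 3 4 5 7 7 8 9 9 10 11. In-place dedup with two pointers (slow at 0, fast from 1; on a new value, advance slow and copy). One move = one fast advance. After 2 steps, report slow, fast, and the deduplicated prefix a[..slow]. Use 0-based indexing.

slow=1, fast=3, prefix=[1, 2]

(s=0,f=1) a[fast]=1=a[slow] dup → fast++
(s=0,f=2) a[fast]=2≠a[slow]=1 write a[1]=2 → slow++,fast++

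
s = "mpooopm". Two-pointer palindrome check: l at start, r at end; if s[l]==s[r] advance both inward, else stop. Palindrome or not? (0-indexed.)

l=0 r=6: 'm'=='m', l++,r--
l=1 r=5: 'p'=='p', l++,r--
l=2 r=4: 'o'=='o', l++,r--

palindrome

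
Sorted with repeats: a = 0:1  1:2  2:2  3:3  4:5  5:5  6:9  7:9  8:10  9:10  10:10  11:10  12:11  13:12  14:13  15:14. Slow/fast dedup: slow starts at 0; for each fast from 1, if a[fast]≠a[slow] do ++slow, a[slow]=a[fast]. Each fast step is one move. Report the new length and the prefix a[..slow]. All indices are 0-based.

length 10; prefix = [1, 2, 3, 5, 9, 10, 11, 12, 13, 14]

slow=0 fast=1: a[fast]=2≠a[slow]=1 write a[1]=2, slow++,fast++
slow=1 fast=2: a[fast]=2=a[slow] dup, fast++
slow=1 fast=3: a[fast]=3≠a[slow]=2 write a[2]=3, slow++,fast++
slow=2 fast=4: a[fast]=5≠a[slow]=3 write a[3]=5, slow++,fast++
slow=3 fast=5: a[fast]=5=a[slow] dup, fast++
slow=3 fast=6: a[fast]=9≠a[slow]=5 write a[4]=9, slow++,fast++
slow=4 fast=7: a[fast]=9=a[slow] dup, fast++
slow=4 fast=8: a[fast]=10≠a[slow]=9 write a[5]=10, slow++,fast++
slow=5 fast=9: a[fast]=10=a[slow] dup, fast++
slow=5 fast=10: a[fast]=10=a[slow] dup, fast++
slow=5 fast=11: a[fast]=10=a[slow] dup, fast++
slow=5 fast=12: a[fast]=11≠a[slow]=10 write a[6]=11, slow++,fast++
slow=6 fast=13: a[fast]=12≠a[slow]=11 write a[7]=12, slow++,fast++
slow=7 fast=14: a[fast]=13≠a[slow]=12 write a[8]=13, slow++,fast++
slow=8 fast=15: a[fast]=14≠a[slow]=13 write a[9]=14, slow++,fast++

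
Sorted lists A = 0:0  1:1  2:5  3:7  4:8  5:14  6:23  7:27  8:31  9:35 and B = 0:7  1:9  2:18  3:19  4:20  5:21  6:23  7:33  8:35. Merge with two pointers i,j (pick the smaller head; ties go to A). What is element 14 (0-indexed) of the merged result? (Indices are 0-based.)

i=0 j=0: A[i]=0<=B[j]=7 take 0, i++
i=1 j=0: A[i]=1<=B[j]=7 take 1, i++
i=2 j=0: A[i]=5<=B[j]=7 take 5, i++
i=3 j=0: A[i]=7<=B[j]=7 take 7, i++
i=4 j=0: A[i]=8>B[j]=7 take 7, j++
i=4 j=1: A[i]=8<=B[j]=9 take 8, i++
i=5 j=1: A[i]=14>B[j]=9 take 9, j++
i=5 j=2: A[i]=14<=B[j]=18 take 14, i++
i=6 j=2: A[i]=23>B[j]=18 take 18, j++
i=6 j=3: A[i]=23>B[j]=19 take 19, j++
i=6 j=4: A[i]=23>B[j]=20 take 20, j++
i=6 j=5: A[i]=23>B[j]=21 take 21, j++
i=6 j=6: A[i]=23<=B[j]=23 take 23, i++
i=7 j=6: A[i]=27>B[j]=23 take 23, j++
i=7 j=7: A[i]=27<=B[j]=33 take 27, i++
i=8 j=7: A[i]=31<=B[j]=33 take 31, i++
i=9 j=7: A[i]=35>B[j]=33 take 33, j++
i=9 j=8: A[i]=35<=B[j]=35 take 35, i++
i=10 j=8: A done, take B[j]=35, j++

merged[14] = 27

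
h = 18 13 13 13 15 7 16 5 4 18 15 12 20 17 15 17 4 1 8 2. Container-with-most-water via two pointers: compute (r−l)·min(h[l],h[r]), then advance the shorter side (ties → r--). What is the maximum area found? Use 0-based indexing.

max area = 255

[0,19] min(18,2)*19=38 best=38 * → r--
[0,18] min(18,8)*18=144 best=144 * → r--
[0,17] min(18,1)*17=17 best=144 → r--
[0,16] min(18,4)*16=64 best=144 → r--
[0,15] min(18,17)*15=255 best=255 * → r--
[0,14] min(18,15)*14=210 best=255 → r--
[0,13] min(18,17)*13=221 best=255 → r--
[0,12] min(18,20)*12=216 best=255 → l++
[1,12] min(13,20)*11=143 best=255 → l++
[2,12] min(13,20)*10=130 best=255 → l++
[3,12] min(13,20)*9=117 best=255 → l++
[4,12] min(15,20)*8=120 best=255 → l++
[5,12] min(7,20)*7=49 best=255 → l++
[6,12] min(16,20)*6=96 best=255 → l++
[7,12] min(5,20)*5=25 best=255 → l++
[8,12] min(4,20)*4=16 best=255 → l++
[9,12] min(18,20)*3=54 best=255 → l++
[10,12] min(15,20)*2=30 best=255 → l++
[11,12] min(12,20)*1=12 best=255 → l++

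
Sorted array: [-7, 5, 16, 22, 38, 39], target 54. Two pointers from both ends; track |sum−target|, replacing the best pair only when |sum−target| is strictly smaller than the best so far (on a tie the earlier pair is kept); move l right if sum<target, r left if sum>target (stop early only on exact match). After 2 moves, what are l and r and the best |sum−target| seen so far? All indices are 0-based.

l=2, r=5, best |Δ|=10

[0,5] -7+39=32 d=22 * → l++
[1,5] 5+39=44 d=10 * → l++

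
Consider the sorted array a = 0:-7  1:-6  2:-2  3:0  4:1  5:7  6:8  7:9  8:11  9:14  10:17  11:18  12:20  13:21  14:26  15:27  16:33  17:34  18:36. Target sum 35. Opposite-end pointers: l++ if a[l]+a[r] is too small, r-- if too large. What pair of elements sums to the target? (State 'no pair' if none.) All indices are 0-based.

(1, 34)

[0,18] -7+36=29 <35 → l++
[1,18] -6+36=30 <35 → l++
[2,18] -2+36=34 <35 → l++
[3,18] 0+36=36 >35 → r--
[3,17] 0+34=34 <35 → l++
[4,17] 1+34=35 → found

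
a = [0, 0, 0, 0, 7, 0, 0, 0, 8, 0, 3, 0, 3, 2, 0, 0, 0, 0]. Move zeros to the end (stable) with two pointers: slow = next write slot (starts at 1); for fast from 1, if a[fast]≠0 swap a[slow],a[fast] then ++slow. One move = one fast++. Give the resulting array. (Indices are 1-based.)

[7, 8, 3, 3, 2, 0, 0, 0, 0, 0, 0, 0, 0, 0, 0, 0, 0, 0]

(s=1,f=1) a[fast]=0 → fast++
(s=1,f=2) a[fast]=0 → fast++
(s=1,f=3) a[fast]=0 → fast++
(s=1,f=4) a[fast]=0 → fast++
(s=1,f=5) a[fast]=7≠0 swap→a[1]=7 → slow++,fast++
(s=2,f=6) a[fast]=0 → fast++
(s=2,f=7) a[fast]=0 → fast++
(s=2,f=8) a[fast]=0 → fast++
(s=2,f=9) a[fast]=8≠0 swap→a[2]=8 → slow++,fast++
(s=3,f=10) a[fast]=0 → fast++
(s=3,f=11) a[fast]=3≠0 swap→a[3]=3 → slow++,fast++
(s=4,f=12) a[fast]=0 → fast++
(s=4,f=13) a[fast]=3≠0 swap→a[4]=3 → slow++,fast++
(s=5,f=14) a[fast]=2≠0 swap→a[5]=2 → slow++,fast++
(s=6,f=15) a[fast]=0 → fast++
(s=6,f=16) a[fast]=0 → fast++
(s=6,f=17) a[fast]=0 → fast++
(s=6,f=18) a[fast]=0 → fast++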